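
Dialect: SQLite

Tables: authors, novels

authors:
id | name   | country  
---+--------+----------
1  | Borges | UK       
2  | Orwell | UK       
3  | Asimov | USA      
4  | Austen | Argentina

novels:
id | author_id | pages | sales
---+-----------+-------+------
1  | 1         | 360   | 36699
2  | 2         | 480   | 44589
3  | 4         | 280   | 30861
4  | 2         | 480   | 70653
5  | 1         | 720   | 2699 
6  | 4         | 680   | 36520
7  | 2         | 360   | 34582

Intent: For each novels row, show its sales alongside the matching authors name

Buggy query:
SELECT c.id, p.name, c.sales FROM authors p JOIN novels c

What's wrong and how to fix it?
Bug: JOIN with no ON clause produces a cartesian product; every novels row pairs with every authors row

Fix: Specify the join condition linking the foreign key to the parent id

Corrected query:
SELECT c.id, p.name, c.sales FROM authors p JOIN novels c ON c.author_id = p.id

Result:
id | name   | sales
---+--------+------
1  | Borges | 36699
2  | Orwell | 44589
3  | Austen | 30861
4  | Orwell | 70653
5  | Borges | 2699 
6  | Austen | 36520
7  | Orwell | 34582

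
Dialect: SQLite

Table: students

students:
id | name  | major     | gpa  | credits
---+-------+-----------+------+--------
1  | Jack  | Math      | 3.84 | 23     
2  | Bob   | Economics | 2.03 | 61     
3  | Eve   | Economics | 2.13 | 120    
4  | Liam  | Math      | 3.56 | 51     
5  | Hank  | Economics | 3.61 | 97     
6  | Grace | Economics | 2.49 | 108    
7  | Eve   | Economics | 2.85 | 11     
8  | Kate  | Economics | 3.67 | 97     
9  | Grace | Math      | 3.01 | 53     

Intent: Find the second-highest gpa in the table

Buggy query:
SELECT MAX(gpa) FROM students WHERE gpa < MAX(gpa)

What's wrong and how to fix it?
Bug: MAX(gpa) on the right of the comparison is an aggregate-in-WHERE error

Fix: Compute the overall MAX in a subquery, then take MAX of rows below it

Corrected query:
SELECT MAX(gpa) FROM students WHERE gpa < (SELECT MAX(gpa) FROM students)

Result:
MAX(gpa)
--------
3.67    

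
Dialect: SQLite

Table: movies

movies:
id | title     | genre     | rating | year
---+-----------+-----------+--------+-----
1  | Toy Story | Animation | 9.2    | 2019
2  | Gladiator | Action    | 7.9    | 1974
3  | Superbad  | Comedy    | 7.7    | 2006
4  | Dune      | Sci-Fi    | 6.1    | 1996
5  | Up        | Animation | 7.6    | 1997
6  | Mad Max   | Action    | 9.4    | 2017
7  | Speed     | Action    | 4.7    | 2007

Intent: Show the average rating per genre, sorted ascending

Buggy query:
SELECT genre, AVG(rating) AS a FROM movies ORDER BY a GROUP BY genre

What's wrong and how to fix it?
Bug: GROUP BY must precede ORDER BY

Fix: Reorder: SELECT … FROM … GROUP BY … ORDER BY …

Corrected query:
SELECT genre, AVG(rating) AS a FROM movies GROUP BY genre ORDER BY a

Result:
genre     | a       
----------+---------
Sci-Fi    | 6.1     
Action    | 7.333333
Comedy    | 7.7     
Animation | 8.4     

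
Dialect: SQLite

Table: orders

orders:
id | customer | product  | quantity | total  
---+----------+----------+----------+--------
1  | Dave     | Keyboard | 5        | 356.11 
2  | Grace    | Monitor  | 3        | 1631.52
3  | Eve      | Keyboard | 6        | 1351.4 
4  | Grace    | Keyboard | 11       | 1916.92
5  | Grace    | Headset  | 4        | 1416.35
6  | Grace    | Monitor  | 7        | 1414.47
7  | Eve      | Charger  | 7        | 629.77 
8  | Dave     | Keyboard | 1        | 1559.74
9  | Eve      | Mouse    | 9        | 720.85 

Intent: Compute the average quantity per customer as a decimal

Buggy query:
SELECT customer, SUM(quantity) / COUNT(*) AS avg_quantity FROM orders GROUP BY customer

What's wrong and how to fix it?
Bug: Both operands are integers, so '/' performs integer division and truncates

Fix: Cast one side to REAL so the division keeps the fractional part

Corrected query:
SELECT customer, SUM(quantity) * 1.0 / COUNT(*) AS avg_quantity FROM orders GROUP BY customer

Result:
customer | avg_quantity
---------+-------------
Dave     | 3           
Eve      | 7.333333    
Grace    | 6.25        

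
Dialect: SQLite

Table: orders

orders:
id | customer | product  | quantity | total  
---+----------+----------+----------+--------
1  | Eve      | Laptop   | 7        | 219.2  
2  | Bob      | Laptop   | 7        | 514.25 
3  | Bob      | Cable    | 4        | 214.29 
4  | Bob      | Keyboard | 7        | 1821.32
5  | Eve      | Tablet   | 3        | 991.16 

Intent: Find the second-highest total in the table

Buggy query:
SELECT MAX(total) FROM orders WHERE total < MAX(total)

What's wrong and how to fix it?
Bug: The inner MAX is an aggregate inside WHERE, which is not allowed

Fix: Put the inner MAX in a scalar subquery

Corrected query:
SELECT MAX(total) FROM orders WHERE total < (SELECT MAX(total) FROM orders)

Result:
MAX(total)
----------
991.16    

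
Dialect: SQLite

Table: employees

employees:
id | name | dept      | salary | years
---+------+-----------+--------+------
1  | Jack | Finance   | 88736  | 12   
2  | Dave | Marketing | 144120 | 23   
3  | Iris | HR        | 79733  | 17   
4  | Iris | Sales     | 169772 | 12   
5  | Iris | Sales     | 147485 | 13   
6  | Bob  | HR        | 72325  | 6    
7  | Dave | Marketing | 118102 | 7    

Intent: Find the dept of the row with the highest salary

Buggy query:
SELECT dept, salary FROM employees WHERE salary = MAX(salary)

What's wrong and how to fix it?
Bug: MAX(salary) is an aggregate and cannot be used directly in WHERE

Fix: Use a subquery: WHERE salary = (SELECT MAX(salary) FROM employees)

Corrected query:
SELECT dept, salary FROM employees WHERE salary = (SELECT MAX(salary) FROM employees)

Result:
dept  | salary
------+-------
Sales | 169772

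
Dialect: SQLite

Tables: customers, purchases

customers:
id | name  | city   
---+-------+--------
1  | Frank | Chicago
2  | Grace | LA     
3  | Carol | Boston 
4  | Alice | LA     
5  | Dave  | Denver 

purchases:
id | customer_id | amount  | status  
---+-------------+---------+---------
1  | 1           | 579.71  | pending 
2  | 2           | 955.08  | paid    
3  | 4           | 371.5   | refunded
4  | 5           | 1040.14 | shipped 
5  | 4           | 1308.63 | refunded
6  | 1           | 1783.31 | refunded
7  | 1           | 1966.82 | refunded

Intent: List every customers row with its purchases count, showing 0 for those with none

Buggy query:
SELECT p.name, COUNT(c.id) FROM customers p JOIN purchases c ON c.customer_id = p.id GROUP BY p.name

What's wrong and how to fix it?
Bug: INNER JOIN drops customers rows that have no matching purchases rows

Fix: Switch to LEFT JOIN to retain unmatched parent rows

Corrected query:
SELECT p.name, COUNT(c.id) FROM customers p LEFT JOIN purchases c ON c.customer_id = p.id GROUP BY p.name

Result:
name  | COUNT(c.id)
------+------------
Alice | 2          
Carol | 0          
Dave  | 1          
Frank | 3          
Grace | 1          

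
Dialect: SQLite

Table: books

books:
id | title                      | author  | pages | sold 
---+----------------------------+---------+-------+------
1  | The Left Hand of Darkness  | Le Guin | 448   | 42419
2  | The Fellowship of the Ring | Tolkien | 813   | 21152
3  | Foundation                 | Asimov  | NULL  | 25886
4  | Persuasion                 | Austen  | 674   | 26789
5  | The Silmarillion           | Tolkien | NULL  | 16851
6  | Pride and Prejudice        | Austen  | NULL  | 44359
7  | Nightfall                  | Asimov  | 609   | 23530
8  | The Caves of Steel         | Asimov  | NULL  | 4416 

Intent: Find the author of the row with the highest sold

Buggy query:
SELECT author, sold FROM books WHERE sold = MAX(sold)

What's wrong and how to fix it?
Bug: MAX(sold) is an aggregate and cannot be used directly in WHERE

Fix: Use a subquery: WHERE sold = (SELECT MAX(sold) FROM books)

Corrected query:
SELECT author, sold FROM books WHERE sold = (SELECT MAX(sold) FROM books)

Result:
author | sold 
-------+------
Austen | 44359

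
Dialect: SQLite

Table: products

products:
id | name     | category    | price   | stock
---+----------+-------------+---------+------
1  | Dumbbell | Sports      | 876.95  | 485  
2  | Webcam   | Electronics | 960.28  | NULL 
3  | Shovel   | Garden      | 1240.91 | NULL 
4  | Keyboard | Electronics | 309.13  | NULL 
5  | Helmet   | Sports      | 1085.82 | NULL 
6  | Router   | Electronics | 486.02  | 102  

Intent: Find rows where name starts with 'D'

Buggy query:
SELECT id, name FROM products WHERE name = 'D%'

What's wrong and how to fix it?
Bug: Wildcards only work with LIKE; '=' treats '%' as a literal character

Fix: Use LIKE for wildcard pattern matching

Corrected query:
SELECT id, name FROM products WHERE name LIKE 'D%'

Result:
id | name    
---+---------
1  | Dumbbell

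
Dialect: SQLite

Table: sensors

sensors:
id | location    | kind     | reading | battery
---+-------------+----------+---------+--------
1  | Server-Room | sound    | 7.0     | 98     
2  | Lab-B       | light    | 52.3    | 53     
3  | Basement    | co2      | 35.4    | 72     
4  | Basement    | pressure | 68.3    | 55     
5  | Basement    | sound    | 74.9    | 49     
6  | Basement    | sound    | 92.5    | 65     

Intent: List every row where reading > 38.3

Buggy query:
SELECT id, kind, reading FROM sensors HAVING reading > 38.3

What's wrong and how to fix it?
Bug: This is a non-aggregate query (no GROUP BY, no aggregates), so in SQLite the HAVING clause is invalid here; a row-level condition belongs in WHERE

Fix: Use WHERE for row-level filtering

Corrected query:
SELECT id, kind, reading FROM sensors WHERE reading > 38.3

Result:
id | kind     | reading
---+----------+--------
2  | light    | 52.3   
4  | pressure | 68.3   
5  | sound    | 74.9   
6  | sound    | 92.5   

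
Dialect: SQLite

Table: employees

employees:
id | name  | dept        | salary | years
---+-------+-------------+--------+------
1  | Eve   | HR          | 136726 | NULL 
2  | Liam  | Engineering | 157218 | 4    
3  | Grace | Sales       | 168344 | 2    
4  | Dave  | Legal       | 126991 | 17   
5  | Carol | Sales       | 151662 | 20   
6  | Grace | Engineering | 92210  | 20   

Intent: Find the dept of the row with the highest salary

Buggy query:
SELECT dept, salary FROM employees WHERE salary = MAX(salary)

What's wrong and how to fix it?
Bug: WHERE is evaluated per row; an aggregate over the whole table isn't defined there

Fix: Use a subquery: WHERE salary = (SELECT MAX(salary) FROM employees)

Corrected query:
SELECT dept, salary FROM employees WHERE salary = (SELECT MAX(salary) FROM employees)

Result:
dept  | salary
------+-------
Sales | 168344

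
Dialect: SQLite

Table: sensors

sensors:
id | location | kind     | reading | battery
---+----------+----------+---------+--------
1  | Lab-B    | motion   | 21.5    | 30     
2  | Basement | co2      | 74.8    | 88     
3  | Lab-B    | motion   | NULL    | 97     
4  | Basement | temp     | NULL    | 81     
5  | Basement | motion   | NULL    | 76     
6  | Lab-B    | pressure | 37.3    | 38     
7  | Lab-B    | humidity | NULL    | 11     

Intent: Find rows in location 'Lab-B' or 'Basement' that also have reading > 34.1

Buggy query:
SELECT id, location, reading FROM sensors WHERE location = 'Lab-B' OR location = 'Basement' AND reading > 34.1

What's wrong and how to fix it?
Bug: Without parentheses, AND is evaluated before OR, so the reading filter only applies to the 'Basement' branch

Fix: Add parentheses around the OR so the AND applies to both alternatives

Corrected query:
SELECT id, location, reading FROM sensors WHERE (location = 'Lab-B' OR location = 'Basement') AND reading > 34.1

Result:
id | location | reading
---+----------+--------
2  | Basement | 74.8   
6  | Lab-B    | 37.3   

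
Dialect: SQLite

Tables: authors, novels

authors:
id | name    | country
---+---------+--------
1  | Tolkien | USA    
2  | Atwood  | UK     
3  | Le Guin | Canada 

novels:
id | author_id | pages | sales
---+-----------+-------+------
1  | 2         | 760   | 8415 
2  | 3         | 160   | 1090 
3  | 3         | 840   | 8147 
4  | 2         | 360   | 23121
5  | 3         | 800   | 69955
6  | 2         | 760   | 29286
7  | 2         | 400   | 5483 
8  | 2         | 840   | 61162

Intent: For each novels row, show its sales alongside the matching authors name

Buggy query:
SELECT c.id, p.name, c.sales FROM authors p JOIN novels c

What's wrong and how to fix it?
Bug: JOIN with no ON clause produces a cartesian product; every novels row pairs with every authors row

Fix: Add ON c.author_id = p.id to the JOIN

Corrected query:
SELECT c.id, p.name, c.sales FROM authors p JOIN novels c ON c.author_id = p.id

Result:
id | name    | sales
---+---------+------
1  | Atwood  | 8415 
2  | Le Guin | 1090 
3  | Le Guin | 8147 
4  | Atwood  | 23121
5  | Le Guin | 69955
6  | Atwood  | 29286
7  | Atwood  | 5483 
8  | Atwood  | 61162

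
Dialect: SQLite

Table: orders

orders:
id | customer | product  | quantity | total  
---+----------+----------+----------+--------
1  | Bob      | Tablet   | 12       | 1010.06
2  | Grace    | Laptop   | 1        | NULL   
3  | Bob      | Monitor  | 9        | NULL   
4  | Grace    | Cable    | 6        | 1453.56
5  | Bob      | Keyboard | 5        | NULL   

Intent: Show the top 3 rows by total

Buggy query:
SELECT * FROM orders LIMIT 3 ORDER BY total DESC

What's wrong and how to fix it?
Bug: LIMIT must come after ORDER BY

Fix: Sort with ORDER BY, then apply LIMIT

Corrected query:
SELECT * FROM orders ORDER BY total DESC LIMIT 3

Result:
id | customer | product | quantity | total  
---+----------+---------+----------+--------
4  | Grace    | Cable   | 6        | 1453.56
1  | Bob      | Tablet  | 12       | 1010.06
2  | Grace    | Laptop  | 1        | NULL   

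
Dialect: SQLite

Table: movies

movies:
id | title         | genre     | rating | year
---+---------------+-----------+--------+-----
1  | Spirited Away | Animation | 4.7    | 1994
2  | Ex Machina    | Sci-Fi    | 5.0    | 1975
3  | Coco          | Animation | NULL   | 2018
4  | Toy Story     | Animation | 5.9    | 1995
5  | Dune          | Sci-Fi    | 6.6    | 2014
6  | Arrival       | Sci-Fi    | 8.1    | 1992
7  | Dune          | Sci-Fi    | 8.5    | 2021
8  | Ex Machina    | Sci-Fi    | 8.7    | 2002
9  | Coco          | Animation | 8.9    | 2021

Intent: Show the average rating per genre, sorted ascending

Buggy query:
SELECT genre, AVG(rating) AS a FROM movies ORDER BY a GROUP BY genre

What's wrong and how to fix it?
Bug: GROUP BY must precede ORDER BY

Fix: Move ORDER BY to the end, after GROUP BY

Corrected query:
SELECT genre, AVG(rating) AS a FROM movies GROUP BY genre ORDER BY a

Result:
genre     | a   
----------+-----
Animation | 6.5 
Sci-Fi    | 7.38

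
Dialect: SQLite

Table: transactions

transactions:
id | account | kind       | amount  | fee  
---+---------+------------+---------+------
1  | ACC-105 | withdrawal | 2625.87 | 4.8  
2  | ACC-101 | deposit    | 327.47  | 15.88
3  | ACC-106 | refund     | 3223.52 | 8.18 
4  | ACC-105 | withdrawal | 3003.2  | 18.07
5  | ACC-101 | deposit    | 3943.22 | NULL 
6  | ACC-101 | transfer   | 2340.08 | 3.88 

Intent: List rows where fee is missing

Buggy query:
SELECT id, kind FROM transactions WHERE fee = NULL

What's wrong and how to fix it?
Bug: Comparing to NULL with '=' never matches; NULL = NULL is unknown, not true

Fix: Use IS NULL to test for NULL

Corrected query:
SELECT id, kind FROM transactions WHERE fee IS NULL

Result:
id | kind   
---+--------
5  | deposit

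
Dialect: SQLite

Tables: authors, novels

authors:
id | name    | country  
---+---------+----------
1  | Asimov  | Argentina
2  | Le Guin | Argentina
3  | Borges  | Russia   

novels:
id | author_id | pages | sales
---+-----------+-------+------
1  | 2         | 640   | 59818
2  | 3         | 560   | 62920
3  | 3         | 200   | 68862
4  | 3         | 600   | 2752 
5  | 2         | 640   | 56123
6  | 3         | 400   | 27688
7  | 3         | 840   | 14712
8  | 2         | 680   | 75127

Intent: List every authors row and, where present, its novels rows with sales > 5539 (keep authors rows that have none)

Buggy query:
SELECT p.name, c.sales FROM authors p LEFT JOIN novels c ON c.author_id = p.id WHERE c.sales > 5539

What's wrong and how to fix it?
Bug: A WHERE condition on the right-hand table after LEFT JOIN drops unmatched parents

Fix: Put 'c.sales > 5539' in the JOIN's ON clause instead of WHERE

Corrected query:
SELECT p.name, c.sales FROM authors p LEFT JOIN novels c ON c.author_id = p.id AND c.sales > 5539

Result:
name    | sales
--------+------
Asimov  | NULL 
Le Guin | 56123
Le Guin | 59818
Le Guin | 75127
Borges  | 14712
Borges  | 27688
Borges  | 62920
Borges  | 68862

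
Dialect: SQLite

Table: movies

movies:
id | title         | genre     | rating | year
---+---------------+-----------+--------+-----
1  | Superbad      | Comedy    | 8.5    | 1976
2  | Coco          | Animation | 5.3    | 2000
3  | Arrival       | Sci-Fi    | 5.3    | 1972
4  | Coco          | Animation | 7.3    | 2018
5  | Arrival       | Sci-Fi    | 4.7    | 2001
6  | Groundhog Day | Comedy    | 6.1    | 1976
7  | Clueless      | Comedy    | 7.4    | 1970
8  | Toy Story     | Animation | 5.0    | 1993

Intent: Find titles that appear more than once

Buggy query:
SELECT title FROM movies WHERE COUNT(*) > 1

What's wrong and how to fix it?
Bug: COUNT(*) is an aggregate and cannot be used in WHERE

Fix: Group first, then use HAVING for the count condition

Corrected query:
SELECT title FROM movies GROUP BY title HAVING COUNT(*) > 1

Result:
title  
-------
Arrival
Coco   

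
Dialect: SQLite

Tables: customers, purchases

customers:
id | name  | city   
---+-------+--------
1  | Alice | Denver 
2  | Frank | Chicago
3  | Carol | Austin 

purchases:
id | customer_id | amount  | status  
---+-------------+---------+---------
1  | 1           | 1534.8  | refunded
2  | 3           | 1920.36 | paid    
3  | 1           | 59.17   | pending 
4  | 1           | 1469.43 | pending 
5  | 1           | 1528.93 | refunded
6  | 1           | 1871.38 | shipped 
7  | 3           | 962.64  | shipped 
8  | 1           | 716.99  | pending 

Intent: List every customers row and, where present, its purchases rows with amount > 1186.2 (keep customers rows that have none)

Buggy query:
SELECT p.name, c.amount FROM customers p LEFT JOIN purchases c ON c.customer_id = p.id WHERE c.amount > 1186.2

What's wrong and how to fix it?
Bug: A WHERE condition on the right-hand table after LEFT JOIN drops unmatched parents

Fix: Put 'c.amount > 1186.2' in the JOIN's ON clause instead of WHERE

Corrected query:
SELECT p.name, c.amount FROM customers p LEFT JOIN purchases c ON c.customer_id = p.id AND c.amount > 1186.2

Result:
name  | amount 
------+--------
Alice | 1469.43
Alice | 1528.93
Alice | 1534.8 
Alice | 1871.38
Frank | NULL   
Carol | 1920.36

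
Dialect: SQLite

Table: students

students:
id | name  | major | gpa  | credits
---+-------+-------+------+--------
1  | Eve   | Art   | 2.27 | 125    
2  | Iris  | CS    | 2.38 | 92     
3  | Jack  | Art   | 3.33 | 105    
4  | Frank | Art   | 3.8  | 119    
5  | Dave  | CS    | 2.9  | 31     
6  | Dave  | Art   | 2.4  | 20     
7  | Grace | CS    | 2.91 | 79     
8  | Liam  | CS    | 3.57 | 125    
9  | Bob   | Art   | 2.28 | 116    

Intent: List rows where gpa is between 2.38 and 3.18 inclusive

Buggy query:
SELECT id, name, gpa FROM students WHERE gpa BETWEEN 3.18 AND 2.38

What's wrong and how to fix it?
Bug: BETWEEN expects the lower bound first; with 3.18 AND 2.38 the range is empty

Fix: Swap the bounds so the smaller value comes first

Corrected query:
SELECT id, name, gpa FROM students WHERE gpa BETWEEN 2.38 AND 3.18

Result:
id | name  | gpa 
---+-------+-----
2  | Iris  | 2.38
5  | Dave  | 2.9 
6  | Dave  | 2.4 
7  | Grace | 2.91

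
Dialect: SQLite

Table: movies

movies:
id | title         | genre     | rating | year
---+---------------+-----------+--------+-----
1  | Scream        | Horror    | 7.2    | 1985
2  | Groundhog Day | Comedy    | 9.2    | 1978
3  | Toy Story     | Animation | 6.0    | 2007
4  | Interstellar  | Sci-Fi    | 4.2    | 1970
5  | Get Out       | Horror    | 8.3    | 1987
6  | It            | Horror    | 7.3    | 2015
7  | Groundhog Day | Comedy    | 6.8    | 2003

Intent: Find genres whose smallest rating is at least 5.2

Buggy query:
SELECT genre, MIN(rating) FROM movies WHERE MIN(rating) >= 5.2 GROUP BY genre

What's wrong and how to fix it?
Bug: MIN() in WHERE is a misuse of aggregate

Fix: Replace WHERE with HAVING after the GROUP BY

Corrected query:
SELECT genre, MIN(rating) FROM movies GROUP BY genre HAVING MIN(rating) >= 5.2

Result:
genre     | MIN(rating)
----------+------------
Animation | 6          
Comedy    | 6.8        
Horror    | 7.2        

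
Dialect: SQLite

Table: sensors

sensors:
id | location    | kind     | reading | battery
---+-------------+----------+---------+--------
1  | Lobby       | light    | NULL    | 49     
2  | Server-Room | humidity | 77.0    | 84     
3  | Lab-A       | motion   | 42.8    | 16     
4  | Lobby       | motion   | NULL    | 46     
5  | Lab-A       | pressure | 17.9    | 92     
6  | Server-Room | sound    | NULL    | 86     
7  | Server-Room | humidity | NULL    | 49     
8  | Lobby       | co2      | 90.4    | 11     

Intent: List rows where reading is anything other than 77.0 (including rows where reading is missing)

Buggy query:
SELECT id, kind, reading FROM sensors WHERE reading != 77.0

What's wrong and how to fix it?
Bug: Inequality against NULL is unknown, not true; rows with NULL are dropped

Fix: Add an explicit OR reading IS NULL to include the missing-value rows

Corrected query:
SELECT id, kind, reading FROM sensors WHERE reading != 77.0 OR reading IS NULL

Result:
id | kind     | reading
---+----------+--------
1  | light    | NULL   
3  | motion   | 42.8   
4  | motion   | NULL   
5  | pressure | 17.9   
6  | sound    | NULL   
7  | humidity | NULL   
8  | co2      | 90.4   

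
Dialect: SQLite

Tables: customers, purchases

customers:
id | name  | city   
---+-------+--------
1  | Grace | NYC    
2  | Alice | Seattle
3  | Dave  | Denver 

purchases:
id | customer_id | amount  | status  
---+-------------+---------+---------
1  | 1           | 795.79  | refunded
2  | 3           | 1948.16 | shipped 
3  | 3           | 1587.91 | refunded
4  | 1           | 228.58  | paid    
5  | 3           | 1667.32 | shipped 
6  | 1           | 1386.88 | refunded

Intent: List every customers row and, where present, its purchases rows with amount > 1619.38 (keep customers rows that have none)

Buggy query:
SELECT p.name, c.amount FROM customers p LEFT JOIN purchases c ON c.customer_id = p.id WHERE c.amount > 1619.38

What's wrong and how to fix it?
Bug: A WHERE condition on the right-hand table after LEFT JOIN drops unmatched parents

Fix: Put 'c.amount > 1619.38' in the JOIN's ON clause instead of WHERE

Corrected query:
SELECT p.name, c.amount FROM customers p LEFT JOIN purchases c ON c.customer_id = p.id AND c.amount > 1619.38

Result:
name  | amount 
------+--------
Grace | NULL   
Alice | NULL   
Dave  | 1667.32
Dave  | 1948.16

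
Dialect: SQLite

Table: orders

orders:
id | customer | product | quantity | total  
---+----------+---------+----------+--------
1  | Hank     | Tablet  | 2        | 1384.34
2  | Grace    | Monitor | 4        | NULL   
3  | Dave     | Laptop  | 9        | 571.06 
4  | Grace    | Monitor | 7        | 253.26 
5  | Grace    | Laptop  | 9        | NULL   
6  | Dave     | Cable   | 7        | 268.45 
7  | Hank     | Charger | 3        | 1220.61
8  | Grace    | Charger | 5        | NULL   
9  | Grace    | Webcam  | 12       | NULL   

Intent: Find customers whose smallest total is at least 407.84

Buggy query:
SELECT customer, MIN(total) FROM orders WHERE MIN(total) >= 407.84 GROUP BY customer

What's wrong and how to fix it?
Bug: Aggregates like MIN are computed per group after WHERE runs

Fix: Use HAVING for the per-group MIN condition

Corrected query:
SELECT customer, MIN(total) FROM orders GROUP BY customer HAVING MIN(total) >= 407.84

Result:
customer | MIN(total)
---------+-----------
Hank     | 1220.61   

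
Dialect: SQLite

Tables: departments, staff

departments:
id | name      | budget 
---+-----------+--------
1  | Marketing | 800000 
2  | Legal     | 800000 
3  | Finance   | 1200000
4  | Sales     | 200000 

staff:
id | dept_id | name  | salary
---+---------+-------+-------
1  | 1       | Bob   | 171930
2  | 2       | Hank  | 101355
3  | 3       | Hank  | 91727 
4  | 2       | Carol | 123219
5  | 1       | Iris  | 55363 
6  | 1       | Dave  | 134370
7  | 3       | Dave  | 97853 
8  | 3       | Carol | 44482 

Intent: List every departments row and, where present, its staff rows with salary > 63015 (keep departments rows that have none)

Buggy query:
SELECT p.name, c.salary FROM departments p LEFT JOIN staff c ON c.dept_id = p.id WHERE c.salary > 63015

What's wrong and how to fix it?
Bug: A WHERE condition on the right-hand table after LEFT JOIN drops unmatched parents

Fix: Put 'c.salary > 63015' in the JOIN's ON clause instead of WHERE

Corrected query:
SELECT p.name, c.salary FROM departments p LEFT JOIN staff c ON c.dept_id = p.id AND c.salary > 63015

Result:
name      | salary
----------+-------
Marketing | 134370
Marketing | 171930
Legal     | 101355
Legal     | 123219
Finance   | 91727 
Finance   | 97853 
Sales     | NULL  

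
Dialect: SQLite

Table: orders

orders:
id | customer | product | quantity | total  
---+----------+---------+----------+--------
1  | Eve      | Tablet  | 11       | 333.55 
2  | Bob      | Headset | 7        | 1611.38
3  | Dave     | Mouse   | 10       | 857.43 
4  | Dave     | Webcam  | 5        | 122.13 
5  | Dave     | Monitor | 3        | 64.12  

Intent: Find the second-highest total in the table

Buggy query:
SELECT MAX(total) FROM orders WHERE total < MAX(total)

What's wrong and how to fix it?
Bug: MAX(total) on the right of the comparison is an aggregate-in-WHERE error

Fix: Put the inner MAX in a scalar subquery

Corrected query:
SELECT MAX(total) FROM orders WHERE total < (SELECT MAX(total) FROM orders)

Result:
MAX(total)
----------
857.43    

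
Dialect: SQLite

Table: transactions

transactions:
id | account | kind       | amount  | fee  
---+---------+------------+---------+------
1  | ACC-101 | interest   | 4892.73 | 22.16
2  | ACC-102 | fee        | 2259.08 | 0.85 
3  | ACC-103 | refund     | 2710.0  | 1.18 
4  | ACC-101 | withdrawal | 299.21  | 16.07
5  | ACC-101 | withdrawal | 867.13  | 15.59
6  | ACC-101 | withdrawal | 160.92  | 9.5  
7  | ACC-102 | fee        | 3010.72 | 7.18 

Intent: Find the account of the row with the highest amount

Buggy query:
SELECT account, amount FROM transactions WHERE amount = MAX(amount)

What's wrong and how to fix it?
Bug: WHERE is evaluated per row; an aggregate over the whole table isn't defined there

Fix: Wrap MAX in a scalar subquery so WHERE compares against a single value

Corrected query:
SELECT account, amount FROM transactions WHERE amount = (SELECT MAX(amount) FROM transactions)

Result:
account | amount 
--------+--------
ACC-101 | 4892.73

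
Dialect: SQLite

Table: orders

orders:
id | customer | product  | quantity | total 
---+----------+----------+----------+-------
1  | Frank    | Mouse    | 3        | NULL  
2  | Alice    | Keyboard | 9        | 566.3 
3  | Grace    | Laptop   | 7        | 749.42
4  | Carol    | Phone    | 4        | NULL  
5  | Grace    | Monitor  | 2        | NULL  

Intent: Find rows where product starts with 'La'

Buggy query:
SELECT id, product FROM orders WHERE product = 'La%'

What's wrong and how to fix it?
Bug: '=' compares the literal string including the % character; pattern matching needs LIKE

Fix: Replace '=' with LIKE so 'La%' is treated as a pattern

Corrected query:
SELECT id, product FROM orders WHERE product LIKE 'La%'

Result:
id | product
---+--------
3  | Laptop 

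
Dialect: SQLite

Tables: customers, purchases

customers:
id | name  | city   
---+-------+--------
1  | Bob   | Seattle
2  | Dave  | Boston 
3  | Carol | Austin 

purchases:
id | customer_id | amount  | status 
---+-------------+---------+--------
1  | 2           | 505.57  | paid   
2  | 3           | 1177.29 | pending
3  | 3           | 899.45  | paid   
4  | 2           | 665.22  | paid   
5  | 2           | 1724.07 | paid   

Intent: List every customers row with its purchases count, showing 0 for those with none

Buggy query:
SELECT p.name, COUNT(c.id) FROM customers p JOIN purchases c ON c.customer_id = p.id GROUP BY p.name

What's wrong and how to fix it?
Bug: An inner join excludes parents with zero children

Fix: Switch to LEFT JOIN to retain unmatched parent rows

Corrected query:
SELECT p.name, COUNT(c.id) FROM customers p LEFT JOIN purchases c ON c.customer_id = p.id GROUP BY p.name

Result:
name  | COUNT(c.id)
------+------------
Bob   | 0          
Carol | 2          
Dave  | 3          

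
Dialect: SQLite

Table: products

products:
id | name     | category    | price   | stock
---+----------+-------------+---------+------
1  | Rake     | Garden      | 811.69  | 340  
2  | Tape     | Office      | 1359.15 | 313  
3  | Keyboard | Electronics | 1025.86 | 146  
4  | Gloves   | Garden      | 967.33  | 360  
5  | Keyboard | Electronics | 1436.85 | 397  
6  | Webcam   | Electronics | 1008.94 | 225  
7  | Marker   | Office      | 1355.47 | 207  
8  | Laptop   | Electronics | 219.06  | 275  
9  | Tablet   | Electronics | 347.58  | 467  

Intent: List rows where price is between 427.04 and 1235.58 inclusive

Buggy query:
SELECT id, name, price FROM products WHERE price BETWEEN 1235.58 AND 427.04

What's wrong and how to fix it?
Bug: BETWEEN expects the lower bound first; with 1235.58 AND 427.04 the range is empty

Fix: Write BETWEEN 427.04 AND 1235.58

Corrected query:
SELECT id, name, price FROM products WHERE price BETWEEN 427.04 AND 1235.58

Result:
id | name     | price  
---+----------+--------
1  | Rake     | 811.69 
3  | Keyboard | 1025.86
4  | Gloves   | 967.33 
6  | Webcam   | 1008.94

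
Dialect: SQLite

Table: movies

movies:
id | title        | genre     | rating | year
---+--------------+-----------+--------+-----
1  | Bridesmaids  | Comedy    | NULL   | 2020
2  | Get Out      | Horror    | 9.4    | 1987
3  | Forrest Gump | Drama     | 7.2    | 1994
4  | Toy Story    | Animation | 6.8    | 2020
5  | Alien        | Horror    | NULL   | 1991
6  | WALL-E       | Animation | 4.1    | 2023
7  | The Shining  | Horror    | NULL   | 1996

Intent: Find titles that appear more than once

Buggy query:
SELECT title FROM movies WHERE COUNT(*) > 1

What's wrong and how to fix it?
Bug: WHERE can't reference COUNT(*); aggregates are computed after WHERE

Fix: Group first, then use HAVING for the count condition

Corrected query:
SELECT title FROM movies GROUP BY title HAVING COUNT(*) > 1

Result:
(no rows)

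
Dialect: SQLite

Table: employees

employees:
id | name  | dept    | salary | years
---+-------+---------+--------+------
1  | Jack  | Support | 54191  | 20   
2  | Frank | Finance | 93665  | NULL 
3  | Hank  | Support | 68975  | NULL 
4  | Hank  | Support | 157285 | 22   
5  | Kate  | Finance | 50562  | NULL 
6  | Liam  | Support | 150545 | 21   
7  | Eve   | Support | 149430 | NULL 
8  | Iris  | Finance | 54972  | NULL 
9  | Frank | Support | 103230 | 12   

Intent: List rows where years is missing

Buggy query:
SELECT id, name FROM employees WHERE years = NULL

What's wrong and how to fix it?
Bug: '= NULL' is always unknown in SQL three-valued logic, so no rows match

Fix: Replace '= NULL' with 'IS NULL'

Corrected query:
SELECT id, name FROM employees WHERE years IS NULL

Result:
id | name 
---+------
2  | Frank
3  | Hank 
5  | Kate 
7  | Eve  
8  | Iris 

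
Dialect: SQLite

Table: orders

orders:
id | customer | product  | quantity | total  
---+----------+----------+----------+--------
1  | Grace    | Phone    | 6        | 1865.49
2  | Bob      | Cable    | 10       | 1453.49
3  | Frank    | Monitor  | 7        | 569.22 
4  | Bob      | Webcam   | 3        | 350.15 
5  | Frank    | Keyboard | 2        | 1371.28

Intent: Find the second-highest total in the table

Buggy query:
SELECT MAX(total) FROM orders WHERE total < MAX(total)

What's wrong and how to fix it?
Bug: The inner MAX is an aggregate inside WHERE, which is not allowed

Fix: Put the inner MAX in a scalar subquery

Corrected query:
SELECT MAX(total) FROM orders WHERE total < (SELECT MAX(total) FROM orders)

Result:
MAX(total)
----------
1453.49   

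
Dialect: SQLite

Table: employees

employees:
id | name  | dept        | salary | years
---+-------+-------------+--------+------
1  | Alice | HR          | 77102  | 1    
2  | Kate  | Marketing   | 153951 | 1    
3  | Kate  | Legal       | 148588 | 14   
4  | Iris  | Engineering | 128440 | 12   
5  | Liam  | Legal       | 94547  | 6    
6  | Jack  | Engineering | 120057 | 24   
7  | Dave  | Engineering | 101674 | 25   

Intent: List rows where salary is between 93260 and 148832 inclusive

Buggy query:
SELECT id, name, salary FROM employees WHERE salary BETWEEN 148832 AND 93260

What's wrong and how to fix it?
Bug: The bounds are reversed; BETWEEN a AND b requires a <= b to match anything

Fix: Swap the bounds so the smaller value comes first

Corrected query:
SELECT id, name, salary FROM employees WHERE salary BETWEEN 93260 AND 148832

Result:
id | name | salary
---+------+-------
3  | Kate | 148588
4  | Iris | 128440
5  | Liam | 94547 
6  | Jack | 120057
7  | Dave | 101674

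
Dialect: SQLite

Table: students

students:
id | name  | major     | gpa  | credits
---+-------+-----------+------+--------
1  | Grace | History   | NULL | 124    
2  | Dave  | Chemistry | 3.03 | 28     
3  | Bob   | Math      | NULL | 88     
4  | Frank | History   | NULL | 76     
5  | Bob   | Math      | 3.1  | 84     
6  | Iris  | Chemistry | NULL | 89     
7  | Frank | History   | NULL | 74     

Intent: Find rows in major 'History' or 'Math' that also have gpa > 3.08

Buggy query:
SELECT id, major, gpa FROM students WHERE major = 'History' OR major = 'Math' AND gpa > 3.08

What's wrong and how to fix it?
Bug: AND binds tighter than OR, so this parses as major = 'History' OR (major = 'Math' AND gpa > 3.08)

Fix: Add parentheses around the OR so the AND applies to both alternatives

Corrected query:
SELECT id, major, gpa FROM students WHERE (major = 'History' OR major = 'Math') AND gpa > 3.08

Result:
id | major | gpa
---+-------+----
5  | Math  | 3.1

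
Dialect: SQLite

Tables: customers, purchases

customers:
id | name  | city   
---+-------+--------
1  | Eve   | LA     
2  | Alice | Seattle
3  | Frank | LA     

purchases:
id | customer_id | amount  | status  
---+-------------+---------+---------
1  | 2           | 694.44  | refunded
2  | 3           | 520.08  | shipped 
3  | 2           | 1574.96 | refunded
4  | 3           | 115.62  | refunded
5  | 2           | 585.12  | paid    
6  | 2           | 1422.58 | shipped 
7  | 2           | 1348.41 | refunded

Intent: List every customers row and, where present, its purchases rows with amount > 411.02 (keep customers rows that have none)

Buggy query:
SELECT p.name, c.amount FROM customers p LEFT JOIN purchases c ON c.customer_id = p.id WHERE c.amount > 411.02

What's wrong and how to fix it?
Bug: Filtering c.amount in WHERE discards the NULL rows produced by LEFT JOIN, turning it into an inner join

Fix: Put 'c.amount > 411.02' in the JOIN's ON clause instead of WHERE

Corrected query:
SELECT p.name, c.amount FROM customers p LEFT JOIN purchases c ON c.customer_id = p.id AND c.amount > 411.02

Result:
name  | amount 
------+--------
Eve   | NULL   
Alice | 585.12 
Alice | 694.44 
Alice | 1348.41
Alice | 1422.58
Alice | 1574.96
Frank | 520.08 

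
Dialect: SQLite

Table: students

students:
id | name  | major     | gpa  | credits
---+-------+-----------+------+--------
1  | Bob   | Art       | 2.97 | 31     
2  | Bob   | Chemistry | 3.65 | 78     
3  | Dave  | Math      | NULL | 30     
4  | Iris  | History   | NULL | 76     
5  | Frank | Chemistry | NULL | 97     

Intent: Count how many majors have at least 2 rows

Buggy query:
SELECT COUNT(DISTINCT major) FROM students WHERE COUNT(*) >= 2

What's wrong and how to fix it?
Bug: WHERE filters individual rows, not groups, so a group-level COUNT is invalid there

Fix: Group first with HAVING COUNT(*) >= 2, then COUNT the resulting groups

Corrected query:
SELECT COUNT(*) FROM (SELECT major FROM students GROUP BY major HAVING COUNT(*) >= 2)

Result:
COUNT(*)
--------
1       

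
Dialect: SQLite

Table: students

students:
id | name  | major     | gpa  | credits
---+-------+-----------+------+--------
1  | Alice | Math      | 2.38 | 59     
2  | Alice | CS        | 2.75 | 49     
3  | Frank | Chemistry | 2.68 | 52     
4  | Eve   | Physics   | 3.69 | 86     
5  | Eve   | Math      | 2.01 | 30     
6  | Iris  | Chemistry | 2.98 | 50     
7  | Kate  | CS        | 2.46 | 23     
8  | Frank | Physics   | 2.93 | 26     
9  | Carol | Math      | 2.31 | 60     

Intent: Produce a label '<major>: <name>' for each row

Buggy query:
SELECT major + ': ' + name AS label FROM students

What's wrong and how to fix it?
Bug: '+' is numeric addition; on text columns SQLite converts them to 0 instead of concatenating

Fix: Replace + with || to concatenate text

Corrected query:
SELECT major || ': ' || name AS label FROM students

Result:
label           
----------------
Math: Alice     
CS: Alice       
Chemistry: Frank
Physics: Eve    
Math: Eve       
Chemistry: Iris 
CS: Kate        
Physics: Frank  
Math: Carol     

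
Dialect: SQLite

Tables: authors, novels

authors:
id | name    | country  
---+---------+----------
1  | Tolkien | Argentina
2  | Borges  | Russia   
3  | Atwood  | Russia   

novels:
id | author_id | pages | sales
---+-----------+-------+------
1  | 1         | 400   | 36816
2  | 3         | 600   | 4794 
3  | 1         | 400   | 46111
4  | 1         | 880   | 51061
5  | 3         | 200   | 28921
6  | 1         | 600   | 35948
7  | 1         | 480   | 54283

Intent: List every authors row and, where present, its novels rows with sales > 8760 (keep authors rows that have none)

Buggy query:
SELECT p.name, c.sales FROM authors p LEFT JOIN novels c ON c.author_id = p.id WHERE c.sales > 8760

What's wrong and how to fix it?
Bug: Filtering c.sales in WHERE discards the NULL rows produced by LEFT JOIN, turning it into an inner join

Fix: Put 'c.sales > 8760' in the JOIN's ON clause instead of WHERE

Corrected query:
SELECT p.name, c.sales FROM authors p LEFT JOIN novels c ON c.author_id = p.id AND c.sales > 8760

Result:
name    | sales
--------+------
Tolkien | 35948
Tolkien | 36816
Tolkien | 46111
Tolkien | 51061
Tolkien | 54283
Borges  | NULL 
Atwood  | 28921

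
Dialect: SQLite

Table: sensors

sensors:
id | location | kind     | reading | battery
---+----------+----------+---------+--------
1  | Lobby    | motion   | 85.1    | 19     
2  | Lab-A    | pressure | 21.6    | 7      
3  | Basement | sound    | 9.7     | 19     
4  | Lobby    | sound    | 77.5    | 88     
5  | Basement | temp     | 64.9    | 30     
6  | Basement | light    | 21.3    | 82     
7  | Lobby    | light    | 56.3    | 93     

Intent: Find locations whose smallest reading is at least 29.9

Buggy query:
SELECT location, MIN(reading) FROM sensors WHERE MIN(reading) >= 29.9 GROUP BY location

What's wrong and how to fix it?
Bug: Aggregates like MIN are computed per group after WHERE runs

Fix: Use HAVING for the per-group MIN condition

Corrected query:
SELECT location, MIN(reading) FROM sensors GROUP BY location HAVING MIN(reading) >= 29.9

Result:
location | MIN(reading)
---------+-------------
Lobby    | 56.3        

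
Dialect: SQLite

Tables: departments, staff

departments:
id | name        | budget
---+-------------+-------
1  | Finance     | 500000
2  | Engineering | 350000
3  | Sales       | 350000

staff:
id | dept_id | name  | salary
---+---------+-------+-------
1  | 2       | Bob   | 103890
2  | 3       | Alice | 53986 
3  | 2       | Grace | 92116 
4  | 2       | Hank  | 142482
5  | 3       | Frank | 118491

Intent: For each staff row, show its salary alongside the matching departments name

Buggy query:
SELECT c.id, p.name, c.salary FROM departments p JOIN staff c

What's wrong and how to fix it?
Bug: Missing join condition: each staff row is matched to all departments rows instead of just its own

Fix: Specify the join condition linking the foreign key to the parent id

Corrected query:
SELECT c.id, p.name, c.salary FROM departments p JOIN staff c ON c.dept_id = p.id

Result:
id | name        | salary
---+-------------+-------
1  | Engineering | 103890
2  | Sales       | 53986 
3  | Engineering | 92116 
4  | Engineering | 142482
5  | Sales       | 118491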